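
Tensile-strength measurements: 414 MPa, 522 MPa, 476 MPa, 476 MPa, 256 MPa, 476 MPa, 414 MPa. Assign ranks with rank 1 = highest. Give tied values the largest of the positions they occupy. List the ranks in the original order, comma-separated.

Sorted (descending): 522, 476, 476, 476, 414, 414, 256
The 3 values of 476 occupy positions 2–4 → each gets rank 4.
The 2 values of 414 occupy positions 5–6 → each gets rank 6.

6, 1, 4, 4, 7, 4, 6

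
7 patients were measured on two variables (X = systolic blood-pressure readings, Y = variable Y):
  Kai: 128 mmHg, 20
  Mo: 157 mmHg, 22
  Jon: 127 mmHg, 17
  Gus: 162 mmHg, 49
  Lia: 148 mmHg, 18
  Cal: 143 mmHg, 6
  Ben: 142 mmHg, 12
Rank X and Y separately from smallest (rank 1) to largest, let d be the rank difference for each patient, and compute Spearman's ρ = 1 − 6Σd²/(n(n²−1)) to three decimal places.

0.571

Ranks of variable 1: 2, 6, 1, 7, 5, 4, 3
Ranks of variable 2: 5, 6, 3, 7, 4, 1, 2
d = r₁ − r₂: -3, 0, -2, 0, 1, 3, 1
d²: 9, 0, 4, 0, 1, 9, 1; Σd² = 24
ρ = 1 − 6·24/(7·48) = 1 − 144/336 = 0.571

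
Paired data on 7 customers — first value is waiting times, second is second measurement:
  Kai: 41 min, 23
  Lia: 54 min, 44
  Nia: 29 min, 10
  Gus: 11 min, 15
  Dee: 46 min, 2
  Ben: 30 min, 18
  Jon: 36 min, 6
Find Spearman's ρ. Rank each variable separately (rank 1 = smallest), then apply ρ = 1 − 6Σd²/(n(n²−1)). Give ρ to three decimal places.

0.214

Ranks of variable 1: 5, 7, 2, 1, 6, 3, 4
Ranks of variable 2: 6, 7, 3, 4, 1, 5, 2
d = r₁ − r₂: -1, 0, -1, -3, 5, -2, 2
d²: 1, 0, 1, 9, 25, 4, 4; Σd² = 44
ρ = 1 − 6·44/(7·48) = 1 − 264/336 = 0.214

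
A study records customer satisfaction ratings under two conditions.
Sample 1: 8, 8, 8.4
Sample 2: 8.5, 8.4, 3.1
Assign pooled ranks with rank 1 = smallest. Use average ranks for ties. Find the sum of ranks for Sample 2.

Sorted (ascending): 3.1, 8, 8, 8.4, 8.4, 8.5
The 2 values of 8 occupy positions 2–3 → average rank (2+3)/2 = 2.5.
The 2 values of 8.4 occupy positions 4–5 → average rank (4+5)/2 = 4.5.
Sample 2 values → pooled ranks: 8.5→6, 8.4→4.5, 3.1→1
Rank sum = 6 + 4.5 + 1 = 11.5

11.5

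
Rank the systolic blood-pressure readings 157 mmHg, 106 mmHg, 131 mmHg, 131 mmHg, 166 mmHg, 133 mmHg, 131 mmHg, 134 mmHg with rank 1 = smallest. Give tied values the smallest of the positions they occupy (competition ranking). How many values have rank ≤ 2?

Sorted (ascending): 106, 131, 131, 131, 133, 134, 157, 166
The 3 values of 131 occupy positions 2–4 → each gets rank 2.
Ranks ≤ 2: {1, 2, 2, 2} → 4 values.

4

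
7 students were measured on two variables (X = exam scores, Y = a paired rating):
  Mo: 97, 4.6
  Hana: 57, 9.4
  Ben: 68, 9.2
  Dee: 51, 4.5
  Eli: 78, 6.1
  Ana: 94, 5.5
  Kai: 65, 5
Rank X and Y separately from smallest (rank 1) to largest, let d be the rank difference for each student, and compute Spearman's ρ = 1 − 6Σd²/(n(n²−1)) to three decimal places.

-0.036

Ranks of variable 1: 7, 2, 4, 1, 5, 6, 3
Ranks of variable 2: 2, 7, 6, 1, 5, 4, 3
d = r₁ − r₂: 5, -5, -2, 0, 0, 2, 0
d²: 25, 25, 4, 0, 0, 4, 0; Σd² = 58
ρ = 1 − 6·58/(7·48) = 1 − 348/336 = -0.036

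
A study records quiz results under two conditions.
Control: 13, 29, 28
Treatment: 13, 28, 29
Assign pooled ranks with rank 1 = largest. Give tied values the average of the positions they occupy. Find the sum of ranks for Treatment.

Sorted (descending): 29, 29, 28, 28, 13, 13
The 2 values of 29 occupy positions 1–2 → average rank (1+2)/2 = 1.5.
The 2 values of 28 occupy positions 3–4 → average rank (3+4)/2 = 3.5.
The 2 values of 13 occupy positions 5–6 → average rank (5+6)/2 = 5.5.
Treatment values → pooled ranks: 13→5.5, 28→3.5, 29→1.5
Rank sum = 5.5 + 3.5 + 1.5 = 10.5

10.5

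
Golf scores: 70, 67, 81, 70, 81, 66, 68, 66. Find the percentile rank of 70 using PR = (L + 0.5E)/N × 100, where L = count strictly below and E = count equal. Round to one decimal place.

N = 8.
Strictly below 70: 4. Equal to 70: 2.
PR = (4 + 0.5·2)/8 × 100 = 62.5

62.5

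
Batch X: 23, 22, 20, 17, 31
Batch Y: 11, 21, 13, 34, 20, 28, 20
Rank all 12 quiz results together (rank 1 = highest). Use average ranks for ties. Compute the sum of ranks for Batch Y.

Sorted (descending): 34, 31, 28, 23, 22, 21, 20, 20, 20, 17, 13, 11
The 3 values of 20 occupy positions 7–9 → average rank 8.
Batch Y values → pooled ranks: 11→12, 21→6, 13→11, 34→1, 20→8, 28→3, 20→8
Rank sum = 12 + 6 + 11 + 1 + 8 + 3 + 8 = 49

49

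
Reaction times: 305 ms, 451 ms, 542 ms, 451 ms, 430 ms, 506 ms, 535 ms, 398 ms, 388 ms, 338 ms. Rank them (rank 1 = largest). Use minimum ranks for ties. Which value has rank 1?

542

Sorted (descending): 542, 535, 506, 451, 451, 430, 398, 388, 338, 305
The 2 values of 451 occupy positions 4–5 → each gets rank 4.
Rank 1 → value 542.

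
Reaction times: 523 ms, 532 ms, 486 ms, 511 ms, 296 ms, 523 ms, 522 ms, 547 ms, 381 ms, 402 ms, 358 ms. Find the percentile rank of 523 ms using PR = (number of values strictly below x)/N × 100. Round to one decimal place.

63.6

N = 11.
Strictly below 523: 7. Equal to 523: 2.
PR = 7/11 × 100 = 63.6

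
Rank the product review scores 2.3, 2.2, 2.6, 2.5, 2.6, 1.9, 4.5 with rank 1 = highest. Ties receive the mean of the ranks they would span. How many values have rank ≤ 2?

Sorted (descending): 4.5, 2.6, 2.6, 2.5, 2.3, 2.2, 1.9
The 2 values of 2.6 occupy positions 2–3 → average rank (2+3)/2 = 2.5.
Ranks ≤ 2: {1} → 1 value.

1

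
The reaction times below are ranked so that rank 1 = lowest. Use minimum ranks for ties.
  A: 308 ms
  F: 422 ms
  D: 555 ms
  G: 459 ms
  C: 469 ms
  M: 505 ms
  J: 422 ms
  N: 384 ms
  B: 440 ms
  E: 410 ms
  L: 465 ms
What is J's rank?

4

Sorted (ascending): 308, 384, 410, 422, 422, 440, 459, 465, 469, 505, 555
The 2 values of 422 occupy positions 4–5 → each gets rank 4.
J has value 422 ms → rank 4.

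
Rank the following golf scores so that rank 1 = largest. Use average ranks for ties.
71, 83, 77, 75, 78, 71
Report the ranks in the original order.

5.5, 1, 3, 4, 2, 5.5

Sorted (descending): 83, 78, 77, 75, 71, 71
The 2 values of 71 occupy positions 5–6 → average rank (5+6)/2 = 5.5.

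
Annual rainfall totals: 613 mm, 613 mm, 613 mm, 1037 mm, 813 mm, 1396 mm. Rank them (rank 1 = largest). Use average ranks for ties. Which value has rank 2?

Sorted (descending): 1396, 1037, 813, 613, 613, 613
The 3 values of 613 occupy positions 4–6 → average rank 5.
Rank 2 → value 1037.

1037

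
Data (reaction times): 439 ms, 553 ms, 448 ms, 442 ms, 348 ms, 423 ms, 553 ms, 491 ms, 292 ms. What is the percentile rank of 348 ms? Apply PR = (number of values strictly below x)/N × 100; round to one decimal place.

11.1

N = 9.
Strictly below 348: 1. Equal to 348: 1.
PR = 1/9 × 100 = 11.1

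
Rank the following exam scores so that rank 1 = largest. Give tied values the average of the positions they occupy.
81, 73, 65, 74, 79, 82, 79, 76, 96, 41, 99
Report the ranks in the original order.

Sorted (descending): 99, 96, 82, 81, 79, 79, 76, 74, 73, 65, 41
The 2 values of 79 occupy positions 5–6 → average rank (5+6)/2 = 5.5.

4, 9, 10, 8, 5.5, 3, 5.5, 7, 2, 11, 1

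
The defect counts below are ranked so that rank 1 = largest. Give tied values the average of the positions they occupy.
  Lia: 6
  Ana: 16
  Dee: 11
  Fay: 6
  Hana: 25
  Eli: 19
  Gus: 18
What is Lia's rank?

Sorted (descending): 25, 19, 18, 16, 11, 6, 6
The 2 values of 6 occupy positions 6–7 → average rank (6+7)/2 = 6.5.
Lia has value 6 → rank 6.5.

6.5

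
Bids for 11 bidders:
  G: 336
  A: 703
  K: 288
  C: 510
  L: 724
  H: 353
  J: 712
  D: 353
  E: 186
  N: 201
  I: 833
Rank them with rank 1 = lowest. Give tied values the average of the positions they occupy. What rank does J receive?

Sorted (ascending): 186, 201, 288, 336, 353, 353, 510, 703, 712, 724, 833
The 2 values of 353 occupy positions 5–6 → average rank (5+6)/2 = 5.5.
J has value 712 → rank 9.

9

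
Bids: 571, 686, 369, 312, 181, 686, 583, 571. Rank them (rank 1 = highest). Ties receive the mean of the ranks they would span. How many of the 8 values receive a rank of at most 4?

3

Sorted (descending): 686, 686, 583, 571, 571, 369, 312, 181
The 2 values of 686 occupy positions 1–2 → average rank (1+2)/2 = 1.5.
The 2 values of 571 occupy positions 4–5 → average rank (4+5)/2 = 4.5.
Ranks ≤ 4: {1.5, 1.5, 3} → 3 values.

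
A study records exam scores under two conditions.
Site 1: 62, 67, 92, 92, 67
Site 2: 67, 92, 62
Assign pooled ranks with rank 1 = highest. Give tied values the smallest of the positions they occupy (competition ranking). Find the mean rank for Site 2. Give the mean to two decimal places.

4.00

Sorted (descending): 92, 92, 92, 67, 67, 67, 62, 62
The 3 values of 92 occupy positions 1–3 → each gets rank 1.
The 3 values of 67 occupy positions 4–6 → each gets rank 4.
The 2 values of 62 occupy positions 7–8 → each gets rank 7.
Site 2 values → pooled ranks: 67→4, 92→1, 62→7
Mean rank = (4 + 1 + 7) / 3 = 4.00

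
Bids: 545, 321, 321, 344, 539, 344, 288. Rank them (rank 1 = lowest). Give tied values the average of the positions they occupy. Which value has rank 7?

Sorted (ascending): 288, 321, 321, 344, 344, 539, 545
The 2 values of 321 occupy positions 2–3 → average rank (2+3)/2 = 2.5.
The 2 values of 344 occupy positions 4–5 → average rank (4+5)/2 = 4.5.
Rank 7 → value 545.

545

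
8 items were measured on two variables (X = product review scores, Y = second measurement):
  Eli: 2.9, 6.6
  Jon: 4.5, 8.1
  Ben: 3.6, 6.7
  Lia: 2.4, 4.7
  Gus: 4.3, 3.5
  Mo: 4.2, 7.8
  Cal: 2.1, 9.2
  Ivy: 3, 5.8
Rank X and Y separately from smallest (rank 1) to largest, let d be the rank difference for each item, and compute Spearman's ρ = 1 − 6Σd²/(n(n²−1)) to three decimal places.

-0.048

Ranks of variable 1: 3, 8, 5, 2, 7, 6, 1, 4
Ranks of variable 2: 4, 7, 5, 2, 1, 6, 8, 3
d = r₁ − r₂: -1, 1, 0, 0, 6, 0, -7, 1
d²: 1, 1, 0, 0, 36, 0, 49, 1; Σd² = 88
ρ = 1 − 6·88/(8·63) = 1 − 528/504 = -0.048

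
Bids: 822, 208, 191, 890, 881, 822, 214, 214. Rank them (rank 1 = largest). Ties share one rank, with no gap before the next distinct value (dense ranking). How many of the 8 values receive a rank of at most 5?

Sorted (descending): 890, 881, 822, 822, 214, 214, 208, 191
The 2 values of 822 share dense rank 3.
The 2 values of 214 share dense rank 4.
Remaining distinct values take the next consecutive integers.
Ranks ≤ 5: {1, 2, 3, 3, 4, 4, 5} → 7 values.

7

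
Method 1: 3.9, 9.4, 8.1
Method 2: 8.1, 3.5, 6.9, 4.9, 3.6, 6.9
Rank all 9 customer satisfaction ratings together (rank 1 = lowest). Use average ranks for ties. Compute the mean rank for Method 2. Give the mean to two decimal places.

4.25

Sorted (ascending): 3.5, 3.6, 3.9, 4.9, 6.9, 6.9, 8.1, 8.1, 9.4
The 2 values of 6.9 occupy positions 5–6 → average rank (5+6)/2 = 5.5.
The 2 values of 8.1 occupy positions 7–8 → average rank (7+8)/2 = 7.5.
Method 2 values → pooled ranks: 8.1→7.5, 3.5→1, 6.9→5.5, 4.9→4, 3.6→2, 6.9→5.5
Mean rank = (7.5 + 1 + 5.5 + 4 + 2 + 5.5) / 6 = 4.25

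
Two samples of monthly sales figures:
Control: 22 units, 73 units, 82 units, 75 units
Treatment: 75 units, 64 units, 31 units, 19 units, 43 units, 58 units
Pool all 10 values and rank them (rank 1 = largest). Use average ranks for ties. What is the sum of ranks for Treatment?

38.5

Sorted (descending): 82, 75, 75, 73, 64, 58, 43, 31, 22, 19
The 2 values of 75 occupy positions 2–3 → average rank (2+3)/2 = 2.5.
Treatment values → pooled ranks: 75→2.5, 64→5, 31→8, 19→10, 43→7, 58→6
Rank sum = 2.5 + 5 + 8 + 10 + 7 + 6 = 38.5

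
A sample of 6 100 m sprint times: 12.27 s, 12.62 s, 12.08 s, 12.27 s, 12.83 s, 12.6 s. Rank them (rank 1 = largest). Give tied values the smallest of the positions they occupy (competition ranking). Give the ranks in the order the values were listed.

4, 2, 6, 4, 1, 3

Sorted (descending): 12.83, 12.62, 12.6, 12.27, 12.27, 12.08
The 2 values of 12.27 occupy positions 4–5 → each gets rank 4.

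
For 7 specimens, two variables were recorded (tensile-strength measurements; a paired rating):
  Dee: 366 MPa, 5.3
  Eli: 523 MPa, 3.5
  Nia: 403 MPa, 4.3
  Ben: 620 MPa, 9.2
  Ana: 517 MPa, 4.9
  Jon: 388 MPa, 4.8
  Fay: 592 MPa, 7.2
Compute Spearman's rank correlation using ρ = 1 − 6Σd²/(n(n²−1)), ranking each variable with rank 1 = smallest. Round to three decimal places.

0.393

Ranks of variable 1: 1, 5, 3, 7, 4, 2, 6
Ranks of variable 2: 5, 1, 2, 7, 4, 3, 6
d = r₁ − r₂: -4, 4, 1, 0, 0, -1, 0
d²: 16, 16, 1, 0, 0, 1, 0; Σd² = 34
ρ = 1 − 6·34/(7·48) = 1 − 204/336 = 0.393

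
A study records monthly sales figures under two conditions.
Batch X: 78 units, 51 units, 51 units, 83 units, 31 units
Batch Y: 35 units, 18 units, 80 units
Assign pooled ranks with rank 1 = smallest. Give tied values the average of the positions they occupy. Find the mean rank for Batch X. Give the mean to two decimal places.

5.00

Sorted (ascending): 18, 31, 35, 51, 51, 78, 80, 83
The 2 values of 51 occupy positions 4–5 → average rank (4+5)/2 = 4.5.
Batch X values → pooled ranks: 78→6, 51→4.5, 51→4.5, 83→8, 31→2
Mean rank = (6 + 4.5 + 4.5 + 8 + 2) / 5 = 5.00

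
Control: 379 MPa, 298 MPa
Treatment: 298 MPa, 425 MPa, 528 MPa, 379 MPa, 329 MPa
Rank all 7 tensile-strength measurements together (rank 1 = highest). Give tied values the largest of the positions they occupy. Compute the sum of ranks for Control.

Sorted (descending): 528, 425, 379, 379, 329, 298, 298
The 2 values of 379 occupy positions 3–4 → each gets rank 4.
The 2 values of 298 occupy positions 6–7 → each gets rank 7.
Control values → pooled ranks: 379→4, 298→7
Rank sum = 4 + 7 = 11

11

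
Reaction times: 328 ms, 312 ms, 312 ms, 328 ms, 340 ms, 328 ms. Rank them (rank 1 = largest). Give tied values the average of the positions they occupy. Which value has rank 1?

340

Sorted (descending): 340, 328, 328, 328, 312, 312
The 3 values of 328 occupy positions 2–4 → average rank 3.
The 2 values of 312 occupy positions 5–6 → average rank (5+6)/2 = 5.5.
Rank 1 → value 340.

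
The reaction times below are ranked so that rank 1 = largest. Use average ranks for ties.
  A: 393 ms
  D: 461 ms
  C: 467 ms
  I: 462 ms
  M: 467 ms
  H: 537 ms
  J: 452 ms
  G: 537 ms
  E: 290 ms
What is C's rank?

Sorted (descending): 537, 537, 467, 467, 462, 461, 452, 393, 290
The 2 values of 537 occupy positions 1–2 → average rank (1+2)/2 = 1.5.
The 2 values of 467 occupy positions 3–4 → average rank (3+4)/2 = 3.5.
C has value 467 ms → rank 3.5.

3.5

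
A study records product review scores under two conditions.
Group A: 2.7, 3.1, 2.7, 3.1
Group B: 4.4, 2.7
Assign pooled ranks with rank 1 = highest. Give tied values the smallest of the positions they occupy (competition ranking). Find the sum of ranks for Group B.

Sorted (descending): 4.4, 3.1, 3.1, 2.7, 2.7, 2.7
The 2 values of 3.1 occupy positions 2–3 → each gets rank 2.
The 3 values of 2.7 occupy positions 4–6 → each gets rank 4.
Group B values → pooled ranks: 4.4→1, 2.7→4
Rank sum = 1 + 4 = 5

5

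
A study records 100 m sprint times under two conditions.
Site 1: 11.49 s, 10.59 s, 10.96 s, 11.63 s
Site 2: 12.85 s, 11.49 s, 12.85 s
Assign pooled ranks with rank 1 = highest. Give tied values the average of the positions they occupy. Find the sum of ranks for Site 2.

7.5

Sorted (descending): 12.85, 12.85, 11.63, 11.49, 11.49, 10.96, 10.59
The 2 values of 12.85 occupy positions 1–2 → average rank (1+2)/2 = 1.5.
The 2 values of 11.49 occupy positions 4–5 → average rank (4+5)/2 = 4.5.
Site 2 values → pooled ranks: 12.85→1.5, 11.49→4.5, 12.85→1.5
Rank sum = 1.5 + 4.5 + 1.5 = 7.5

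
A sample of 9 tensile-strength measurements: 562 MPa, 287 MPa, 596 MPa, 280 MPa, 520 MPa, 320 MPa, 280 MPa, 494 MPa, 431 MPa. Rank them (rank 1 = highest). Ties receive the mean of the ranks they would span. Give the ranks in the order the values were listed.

2, 7, 1, 8.5, 3, 6, 8.5, 4, 5

Sorted (descending): 596, 562, 520, 494, 431, 320, 287, 280, 280
The 2 values of 280 occupy positions 8–9 → average rank (8+9)/2 = 8.5.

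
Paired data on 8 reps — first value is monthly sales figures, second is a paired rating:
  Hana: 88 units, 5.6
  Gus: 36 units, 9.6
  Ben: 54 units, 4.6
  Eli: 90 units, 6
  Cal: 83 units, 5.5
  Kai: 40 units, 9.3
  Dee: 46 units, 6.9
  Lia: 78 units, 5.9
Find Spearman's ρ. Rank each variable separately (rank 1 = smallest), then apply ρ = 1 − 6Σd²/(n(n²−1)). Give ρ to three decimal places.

-0.595

Ranks of variable 1: 7, 1, 4, 8, 6, 2, 3, 5
Ranks of variable 2: 3, 8, 1, 5, 2, 7, 6, 4
d = r₁ − r₂: 4, -7, 3, 3, 4, -5, -3, 1
d²: 16, 49, 9, 9, 16, 25, 9, 1; Σd² = 134
ρ = 1 − 6·134/(8·63) = 1 − 804/504 = -0.595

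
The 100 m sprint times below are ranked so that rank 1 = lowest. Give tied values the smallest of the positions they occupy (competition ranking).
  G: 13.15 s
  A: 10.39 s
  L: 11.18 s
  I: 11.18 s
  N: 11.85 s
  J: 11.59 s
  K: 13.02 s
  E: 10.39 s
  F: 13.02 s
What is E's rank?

1

Sorted (ascending): 10.39, 10.39, 11.18, 11.18, 11.59, 11.85, 13.02, 13.02, 13.15
The 2 values of 10.39 occupy positions 1–2 → each gets rank 1.
The 2 values of 11.18 occupy positions 3–4 → each gets rank 3.
The 2 values of 13.02 occupy positions 7–8 → each gets rank 7.
E has value 10.39 s → rank 1.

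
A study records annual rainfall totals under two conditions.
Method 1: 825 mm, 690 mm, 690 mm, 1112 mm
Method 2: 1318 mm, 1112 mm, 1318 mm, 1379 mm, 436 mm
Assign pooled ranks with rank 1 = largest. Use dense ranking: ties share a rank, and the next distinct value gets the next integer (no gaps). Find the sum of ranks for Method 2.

14

Sorted (descending): 1379, 1318, 1318, 1112, 1112, 825, 690, 690, 436
The 2 values of 1318 share dense rank 2.
The 2 values of 1112 share dense rank 3.
The 2 values of 690 share dense rank 5.
Remaining distinct values take the next consecutive integers.
Method 2 values → pooled ranks: 1318→2, 1112→3, 1318→2, 1379→1, 436→6
Rank sum = 2 + 3 + 2 + 1 + 6 = 14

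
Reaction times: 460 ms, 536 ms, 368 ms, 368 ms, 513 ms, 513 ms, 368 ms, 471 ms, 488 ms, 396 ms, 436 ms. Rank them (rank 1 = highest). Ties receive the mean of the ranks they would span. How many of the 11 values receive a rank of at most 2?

1

Sorted (descending): 536, 513, 513, 488, 471, 460, 436, 396, 368, 368, 368
The 2 values of 513 occupy positions 2–3 → average rank (2+3)/2 = 2.5.
The 3 values of 368 occupy positions 9–11 → average rank 10.
Ranks ≤ 2: {1} → 1 value.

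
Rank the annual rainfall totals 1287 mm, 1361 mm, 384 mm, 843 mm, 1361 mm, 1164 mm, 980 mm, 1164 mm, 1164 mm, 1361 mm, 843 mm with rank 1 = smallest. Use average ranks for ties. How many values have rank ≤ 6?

Sorted (ascending): 384, 843, 843, 980, 1164, 1164, 1164, 1287, 1361, 1361, 1361
The 2 values of 843 occupy positions 2–3 → average rank (2+3)/2 = 2.5.
The 3 values of 1164 occupy positions 5–7 → average rank 6.
The 3 values of 1361 occupy positions 9–11 → average rank 10.
Ranks ≤ 6: {1, 2.5, 2.5, 4, 6, 6, 6} → 7 values.

7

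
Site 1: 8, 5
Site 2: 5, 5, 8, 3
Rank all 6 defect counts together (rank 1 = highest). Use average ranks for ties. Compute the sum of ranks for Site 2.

Sorted (descending): 8, 8, 5, 5, 5, 3
The 2 values of 8 occupy positions 1–2 → average rank (1+2)/2 = 1.5.
The 3 values of 5 occupy positions 3–5 → average rank 4.
Site 2 values → pooled ranks: 5→4, 5→4, 8→1.5, 3→6
Rank sum = 4 + 4 + 1.5 + 6 = 15.5

15.5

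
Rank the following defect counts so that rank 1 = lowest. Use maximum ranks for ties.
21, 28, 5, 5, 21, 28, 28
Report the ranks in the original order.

Sorted (ascending): 5, 5, 21, 21, 28, 28, 28
The 2 values of 5 occupy positions 1–2 → each gets rank 2.
The 2 values of 21 occupy positions 3–4 → each gets rank 4.
The 3 values of 28 occupy positions 5–7 → each gets rank 7.

4, 7, 2, 2, 4, 7, 7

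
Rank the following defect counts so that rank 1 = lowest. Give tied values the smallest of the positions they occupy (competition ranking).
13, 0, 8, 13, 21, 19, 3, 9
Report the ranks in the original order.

Sorted (ascending): 0, 3, 8, 9, 13, 13, 19, 21
The 2 values of 13 occupy positions 5–6 → each gets rank 5.

5, 1, 3, 5, 8, 7, 2, 4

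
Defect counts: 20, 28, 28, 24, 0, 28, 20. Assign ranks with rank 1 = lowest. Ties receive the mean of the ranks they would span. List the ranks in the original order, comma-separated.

2.5, 6, 6, 4, 1, 6, 2.5

Sorted (ascending): 0, 20, 20, 24, 28, 28, 28
The 2 values of 20 occupy positions 2–3 → average rank (2+3)/2 = 2.5.
The 3 values of 28 occupy positions 5–7 → average rank 6.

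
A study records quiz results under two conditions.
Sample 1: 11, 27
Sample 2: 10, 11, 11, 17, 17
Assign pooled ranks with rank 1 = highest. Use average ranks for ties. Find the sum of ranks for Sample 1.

6

Sorted (descending): 27, 17, 17, 11, 11, 11, 10
The 2 values of 17 occupy positions 2–3 → average rank (2+3)/2 = 2.5.
The 3 values of 11 occupy positions 4–6 → average rank 5.
Sample 1 values → pooled ranks: 11→5, 27→1
Rank sum = 5 + 1 = 6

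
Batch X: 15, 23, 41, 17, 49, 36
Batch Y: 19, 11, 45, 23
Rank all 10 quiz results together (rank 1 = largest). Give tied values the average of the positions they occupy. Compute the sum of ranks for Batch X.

30.5

Sorted (descending): 49, 45, 41, 36, 23, 23, 19, 17, 15, 11
The 2 values of 23 occupy positions 5–6 → average rank (5+6)/2 = 5.5.
Batch X values → pooled ranks: 15→9, 23→5.5, 41→3, 17→8, 49→1, 36→4
Rank sum = 9 + 5.5 + 3 + 8 + 1 + 4 = 30.5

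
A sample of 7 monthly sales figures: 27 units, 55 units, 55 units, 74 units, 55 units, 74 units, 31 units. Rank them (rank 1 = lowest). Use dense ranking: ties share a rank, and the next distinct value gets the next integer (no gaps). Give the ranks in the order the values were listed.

1, 3, 3, 4, 3, 4, 2

Sorted (ascending): 27, 31, 55, 55, 55, 74, 74
The 3 values of 55 share dense rank 3.
The 2 values of 74 share dense rank 4.
Remaining distinct values take the next consecutive integers.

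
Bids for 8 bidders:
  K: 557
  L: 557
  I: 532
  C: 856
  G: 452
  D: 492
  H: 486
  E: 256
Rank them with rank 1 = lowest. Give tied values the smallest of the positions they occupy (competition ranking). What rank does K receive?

6

Sorted (ascending): 256, 452, 486, 492, 532, 557, 557, 856
The 2 values of 557 occupy positions 6–7 → each gets rank 6.
K has value 557 → rank 6.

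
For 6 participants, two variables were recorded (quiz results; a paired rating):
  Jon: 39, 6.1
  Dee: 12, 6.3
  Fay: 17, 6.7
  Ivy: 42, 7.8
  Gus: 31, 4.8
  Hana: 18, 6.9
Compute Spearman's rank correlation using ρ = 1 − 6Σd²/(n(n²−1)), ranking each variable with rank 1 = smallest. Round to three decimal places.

0.143

Ranks of variable 1: 5, 1, 2, 6, 4, 3
Ranks of variable 2: 2, 3, 4, 6, 1, 5
d = r₁ − r₂: 3, -2, -2, 0, 3, -2
d²: 9, 4, 4, 0, 9, 4; Σd² = 30
ρ = 1 − 6·30/(6·35) = 1 − 180/210 = 0.143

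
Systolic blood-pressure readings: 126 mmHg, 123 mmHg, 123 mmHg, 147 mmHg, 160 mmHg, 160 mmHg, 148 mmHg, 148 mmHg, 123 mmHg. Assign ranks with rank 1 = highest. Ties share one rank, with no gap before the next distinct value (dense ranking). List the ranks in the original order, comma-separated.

Sorted (descending): 160, 160, 148, 148, 147, 126, 123, 123, 123
The 2 values of 160 share dense rank 1.
The 2 values of 148 share dense rank 2.
The 3 values of 123 share dense rank 5.
Remaining distinct values take the next consecutive integers.

4, 5, 5, 3, 1, 1, 2, 2, 5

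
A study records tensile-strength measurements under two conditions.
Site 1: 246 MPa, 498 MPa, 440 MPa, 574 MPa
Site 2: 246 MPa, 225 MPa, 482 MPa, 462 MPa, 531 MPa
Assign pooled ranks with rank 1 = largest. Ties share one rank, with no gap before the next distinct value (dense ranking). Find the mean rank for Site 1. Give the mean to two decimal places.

Sorted (descending): 574, 531, 498, 482, 462, 440, 246, 246, 225
The 2 values of 246 share dense rank 7.
Remaining distinct values take the next consecutive integers.
Site 1 values → pooled ranks: 246→7, 498→3, 440→6, 574→1
Mean rank = (7 + 3 + 6 + 1) / 4 = 4.25

4.25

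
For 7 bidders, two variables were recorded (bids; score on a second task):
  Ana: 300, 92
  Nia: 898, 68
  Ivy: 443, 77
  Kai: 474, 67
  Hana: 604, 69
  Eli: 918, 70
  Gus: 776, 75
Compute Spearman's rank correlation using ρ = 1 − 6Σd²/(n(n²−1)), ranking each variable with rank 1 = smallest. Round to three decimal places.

-0.464

Ranks of variable 1: 1, 6, 2, 3, 4, 7, 5
Ranks of variable 2: 7, 2, 6, 1, 3, 4, 5
d = r₁ − r₂: -6, 4, -4, 2, 1, 3, 0
d²: 36, 16, 16, 4, 1, 9, 0; Σd² = 82
ρ = 1 − 6·82/(7·48) = 1 − 492/336 = -0.464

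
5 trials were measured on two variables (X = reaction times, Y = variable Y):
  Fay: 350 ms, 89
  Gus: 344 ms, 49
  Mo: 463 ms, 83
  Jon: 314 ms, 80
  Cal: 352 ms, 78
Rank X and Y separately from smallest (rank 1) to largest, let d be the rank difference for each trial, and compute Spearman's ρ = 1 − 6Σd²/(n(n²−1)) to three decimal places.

Ranks of variable 1: 3, 2, 5, 1, 4
Ranks of variable 2: 5, 1, 4, 3, 2
d = r₁ − r₂: -2, 1, 1, -2, 2
d²: 4, 1, 1, 4, 4; Σd² = 14
ρ = 1 − 6·14/(5·24) = 1 − 84/120 = 0.300

0.300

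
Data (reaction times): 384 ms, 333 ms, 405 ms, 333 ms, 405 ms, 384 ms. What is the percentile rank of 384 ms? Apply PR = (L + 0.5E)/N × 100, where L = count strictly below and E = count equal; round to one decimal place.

N = 6.
Strictly below 384: 2. Equal to 384: 2.
PR = (2 + 0.5·2)/6 × 100 = 50.0

50.0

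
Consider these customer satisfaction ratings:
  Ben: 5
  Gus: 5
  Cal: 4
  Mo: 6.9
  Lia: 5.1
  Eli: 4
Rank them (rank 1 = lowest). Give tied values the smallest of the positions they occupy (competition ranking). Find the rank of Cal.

1

Sorted (ascending): 4, 4, 5, 5, 5.1, 6.9
The 2 values of 4 occupy positions 1–2 → each gets rank 1.
The 2 values of 5 occupy positions 3–4 → each gets rank 3.
Cal has value 4 → rank 1.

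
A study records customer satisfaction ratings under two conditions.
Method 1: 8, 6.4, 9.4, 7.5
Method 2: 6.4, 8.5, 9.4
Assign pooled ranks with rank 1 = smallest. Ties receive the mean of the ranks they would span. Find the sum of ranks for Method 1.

15

Sorted (ascending): 6.4, 6.4, 7.5, 8, 8.5, 9.4, 9.4
The 2 values of 6.4 occupy positions 1–2 → average rank (1+2)/2 = 1.5.
The 2 values of 9.4 occupy positions 6–7 → average rank (6+7)/2 = 6.5.
Method 1 values → pooled ranks: 8→4, 6.4→1.5, 9.4→6.5, 7.5→3
Rank sum = 4 + 1.5 + 6.5 + 3 = 15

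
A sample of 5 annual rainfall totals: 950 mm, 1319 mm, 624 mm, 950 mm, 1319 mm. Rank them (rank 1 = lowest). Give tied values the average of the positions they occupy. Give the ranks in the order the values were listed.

2.5, 4.5, 1, 2.5, 4.5

Sorted (ascending): 624, 950, 950, 1319, 1319
The 2 values of 950 occupy positions 2–3 → average rank (2+3)/2 = 2.5.
The 2 values of 1319 occupy positions 4–5 → average rank (4+5)/2 = 4.5.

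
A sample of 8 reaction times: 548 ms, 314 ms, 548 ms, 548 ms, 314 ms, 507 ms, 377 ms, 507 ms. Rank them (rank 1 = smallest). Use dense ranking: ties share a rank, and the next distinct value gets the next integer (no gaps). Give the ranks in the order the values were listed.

Sorted (ascending): 314, 314, 377, 507, 507, 548, 548, 548
The 2 values of 314 share dense rank 1.
The 2 values of 507 share dense rank 3.
The 3 values of 548 share dense rank 4.
Remaining distinct values take the next consecutive integers.

4, 1, 4, 4, 1, 3, 2, 3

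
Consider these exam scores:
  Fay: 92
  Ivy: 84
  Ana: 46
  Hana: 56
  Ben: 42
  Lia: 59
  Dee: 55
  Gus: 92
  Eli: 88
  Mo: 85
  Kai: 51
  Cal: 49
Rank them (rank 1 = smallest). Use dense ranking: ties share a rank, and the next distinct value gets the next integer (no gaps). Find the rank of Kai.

4

Sorted (ascending): 42, 46, 49, 51, 55, 56, 59, 84, 85, 88, 92, 92
The 2 values of 92 share dense rank 11.
Remaining distinct values take the next consecutive integers.
Kai has value 51 → rank 4.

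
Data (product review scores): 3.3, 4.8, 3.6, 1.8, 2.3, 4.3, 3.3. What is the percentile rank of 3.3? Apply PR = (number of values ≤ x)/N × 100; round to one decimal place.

N = 7.
Strictly below 3.3: 2. Equal to 3.3: 2.
PR = 4/7 × 100 = 57.1

57.1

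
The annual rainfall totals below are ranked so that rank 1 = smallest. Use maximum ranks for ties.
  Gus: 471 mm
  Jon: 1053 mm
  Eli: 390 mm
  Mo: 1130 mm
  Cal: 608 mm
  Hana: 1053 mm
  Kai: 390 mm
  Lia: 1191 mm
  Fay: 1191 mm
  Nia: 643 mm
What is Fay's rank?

Sorted (ascending): 390, 390, 471, 608, 643, 1053, 1053, 1130, 1191, 1191
The 2 values of 390 occupy positions 1–2 → each gets rank 2.
The 2 values of 1053 occupy positions 6–7 → each gets rank 7.
The 2 values of 1191 occupy positions 9–10 → each gets rank 10.
Fay has value 1191 mm → rank 10.

10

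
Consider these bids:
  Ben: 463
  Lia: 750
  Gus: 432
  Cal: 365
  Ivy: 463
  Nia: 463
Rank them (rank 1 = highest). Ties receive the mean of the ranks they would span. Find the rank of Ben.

Sorted (descending): 750, 463, 463, 463, 432, 365
The 3 values of 463 occupy positions 2–4 → average rank 3.
Ben has value 463 → rank 3.

3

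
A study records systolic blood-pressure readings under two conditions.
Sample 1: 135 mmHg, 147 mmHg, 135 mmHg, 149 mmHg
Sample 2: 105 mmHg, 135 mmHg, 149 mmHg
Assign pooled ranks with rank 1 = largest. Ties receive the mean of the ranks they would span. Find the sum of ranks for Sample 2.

Sorted (descending): 149, 149, 147, 135, 135, 135, 105
The 2 values of 149 occupy positions 1–2 → average rank (1+2)/2 = 1.5.
The 3 values of 135 occupy positions 4–6 → average rank 5.
Sample 2 values → pooled ranks: 105→7, 135→5, 149→1.5
Rank sum = 7 + 5 + 1.5 = 13.5

13.5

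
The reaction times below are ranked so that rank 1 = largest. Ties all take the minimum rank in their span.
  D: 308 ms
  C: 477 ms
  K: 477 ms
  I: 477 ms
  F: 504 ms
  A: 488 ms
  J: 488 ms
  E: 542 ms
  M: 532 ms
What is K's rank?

6

Sorted (descending): 542, 532, 504, 488, 488, 477, 477, 477, 308
The 2 values of 488 occupy positions 4–5 → each gets rank 4.
The 3 values of 477 occupy positions 6–8 → each gets rank 6.
K has value 477 ms → rank 6.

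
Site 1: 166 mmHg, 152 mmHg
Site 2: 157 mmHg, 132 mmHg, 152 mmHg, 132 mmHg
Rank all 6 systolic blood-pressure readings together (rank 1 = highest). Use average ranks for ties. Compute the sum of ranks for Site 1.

4.5

Sorted (descending): 166, 157, 152, 152, 132, 132
The 2 values of 152 occupy positions 3–4 → average rank (3+4)/2 = 3.5.
The 2 values of 132 occupy positions 5–6 → average rank (5+6)/2 = 5.5.
Site 1 values → pooled ranks: 166→1, 152→3.5
Rank sum = 1 + 3.5 = 4.5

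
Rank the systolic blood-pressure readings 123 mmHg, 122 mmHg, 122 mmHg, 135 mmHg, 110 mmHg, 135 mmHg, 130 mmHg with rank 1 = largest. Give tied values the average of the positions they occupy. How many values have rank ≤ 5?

Sorted (descending): 135, 135, 130, 123, 122, 122, 110
The 2 values of 135 occupy positions 1–2 → average rank (1+2)/2 = 1.5.
The 2 values of 122 occupy positions 5–6 → average rank (5+6)/2 = 5.5.
Ranks ≤ 5: {1.5, 1.5, 3, 4} → 4 values.

4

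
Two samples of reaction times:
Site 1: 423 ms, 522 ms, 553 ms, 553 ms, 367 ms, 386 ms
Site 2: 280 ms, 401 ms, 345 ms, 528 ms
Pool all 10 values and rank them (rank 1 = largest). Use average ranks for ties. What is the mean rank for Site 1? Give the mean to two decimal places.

Sorted (descending): 553, 553, 528, 522, 423, 401, 386, 367, 345, 280
The 2 values of 553 occupy positions 1–2 → average rank (1+2)/2 = 1.5.
Site 1 values → pooled ranks: 423→5, 522→4, 553→1.5, 553→1.5, 367→8, 386→7
Mean rank = (5 + 4 + 1.5 + 1.5 + 8 + 7) / 6 = 4.50

4.50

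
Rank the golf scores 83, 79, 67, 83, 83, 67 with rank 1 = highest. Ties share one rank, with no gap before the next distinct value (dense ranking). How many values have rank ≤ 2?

Sorted (descending): 83, 83, 83, 79, 67, 67
The 3 values of 83 share dense rank 1.
The 2 values of 67 share dense rank 3.
Remaining distinct values take the next consecutive integers.
Ranks ≤ 2: {1, 1, 1, 2} → 4 values.

4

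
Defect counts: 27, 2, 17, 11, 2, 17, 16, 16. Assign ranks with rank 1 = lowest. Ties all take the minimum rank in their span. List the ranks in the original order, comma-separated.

Sorted (ascending): 2, 2, 11, 16, 16, 17, 17, 27
The 2 values of 2 occupy positions 1–2 → each gets rank 1.
The 2 values of 16 occupy positions 4–5 → each gets rank 4.
The 2 values of 17 occupy positions 6–7 → each gets rank 6.

8, 1, 6, 3, 1, 6, 4, 4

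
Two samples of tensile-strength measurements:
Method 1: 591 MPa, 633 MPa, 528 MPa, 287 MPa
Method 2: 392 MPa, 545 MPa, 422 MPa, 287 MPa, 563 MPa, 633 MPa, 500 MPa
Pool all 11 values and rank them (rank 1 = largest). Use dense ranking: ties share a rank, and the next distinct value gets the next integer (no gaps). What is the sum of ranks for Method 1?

17

Sorted (descending): 633, 633, 591, 563, 545, 528, 500, 422, 392, 287, 287
The 2 values of 633 share dense rank 1.
The 2 values of 287 share dense rank 9.
Remaining distinct values take the next consecutive integers.
Method 1 values → pooled ranks: 591→2, 633→1, 528→5, 287→9
Rank sum = 2 + 1 + 5 + 9 = 17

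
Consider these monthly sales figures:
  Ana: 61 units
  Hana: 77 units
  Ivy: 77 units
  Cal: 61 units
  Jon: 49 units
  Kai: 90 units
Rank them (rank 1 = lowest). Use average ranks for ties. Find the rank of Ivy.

4.5

Sorted (ascending): 49, 61, 61, 77, 77, 90
The 2 values of 61 occupy positions 2–3 → average rank (2+3)/2 = 2.5.
The 2 values of 77 occupy positions 4–5 → average rank (4+5)/2 = 4.5.
Ivy has value 77 units → rank 4.5.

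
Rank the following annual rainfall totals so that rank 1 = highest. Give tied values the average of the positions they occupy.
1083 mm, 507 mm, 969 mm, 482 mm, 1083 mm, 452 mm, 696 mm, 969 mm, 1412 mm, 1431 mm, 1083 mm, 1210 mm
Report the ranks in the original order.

Sorted (descending): 1431, 1412, 1210, 1083, 1083, 1083, 969, 969, 696, 507, 482, 452
The 3 values of 1083 occupy positions 4–6 → average rank 5.
The 2 values of 969 occupy positions 7–8 → average rank (7+8)/2 = 7.5.

5, 10, 7.5, 11, 5, 12, 9, 7.5, 2, 1, 5, 3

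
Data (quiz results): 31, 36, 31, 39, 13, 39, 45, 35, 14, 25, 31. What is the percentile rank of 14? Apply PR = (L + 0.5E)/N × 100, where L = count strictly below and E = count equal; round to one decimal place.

N = 11.
Strictly below 14: 1. Equal to 14: 1.
PR = (1 + 0.5·1)/11 × 100 = 13.6

13.6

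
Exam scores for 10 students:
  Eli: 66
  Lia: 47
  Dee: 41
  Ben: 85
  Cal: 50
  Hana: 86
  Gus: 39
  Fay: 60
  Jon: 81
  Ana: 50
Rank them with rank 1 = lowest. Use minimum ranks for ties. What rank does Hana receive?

Sorted (ascending): 39, 41, 47, 50, 50, 60, 66, 81, 85, 86
The 2 values of 50 occupy positions 4–5 → each gets rank 4.
Hana has value 86 → rank 10.

10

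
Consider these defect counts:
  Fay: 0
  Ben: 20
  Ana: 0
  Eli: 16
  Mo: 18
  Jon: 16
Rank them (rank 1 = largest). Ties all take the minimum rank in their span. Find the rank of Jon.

3

Sorted (descending): 20, 18, 16, 16, 0, 0
The 2 values of 16 occupy positions 3–4 → each gets rank 3.
The 2 values of 0 occupy positions 5–6 → each gets rank 5.
Jon has value 16 → rank 3.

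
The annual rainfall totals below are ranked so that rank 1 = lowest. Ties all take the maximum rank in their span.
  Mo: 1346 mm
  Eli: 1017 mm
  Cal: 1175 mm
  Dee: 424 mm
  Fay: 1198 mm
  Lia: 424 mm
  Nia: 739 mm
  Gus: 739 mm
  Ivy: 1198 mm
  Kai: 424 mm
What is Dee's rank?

3

Sorted (ascending): 424, 424, 424, 739, 739, 1017, 1175, 1198, 1198, 1346
The 3 values of 424 occupy positions 1–3 → each gets rank 3.
The 2 values of 739 occupy positions 4–5 → each gets rank 5.
The 2 values of 1198 occupy positions 8–9 → each gets rank 9.
Dee has value 424 mm → rank 3.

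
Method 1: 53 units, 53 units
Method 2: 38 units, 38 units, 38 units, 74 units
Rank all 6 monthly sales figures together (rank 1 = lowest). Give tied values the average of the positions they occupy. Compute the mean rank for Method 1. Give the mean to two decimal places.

Sorted (ascending): 38, 38, 38, 53, 53, 74
The 3 values of 38 occupy positions 1–3 → average rank 2.
The 2 values of 53 occupy positions 4–5 → average rank (4+5)/2 = 4.5.
Method 1 values → pooled ranks: 53→4.5, 53→4.5
Mean rank = (4.5 + 4.5) / 2 = 4.50

4.50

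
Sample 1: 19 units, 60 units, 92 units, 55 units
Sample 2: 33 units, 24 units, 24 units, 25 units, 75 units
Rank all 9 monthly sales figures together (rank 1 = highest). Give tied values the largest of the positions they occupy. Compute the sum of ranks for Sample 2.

29

Sorted (descending): 92, 75, 60, 55, 33, 25, 24, 24, 19
The 2 values of 24 occupy positions 7–8 → each gets rank 8.
Sample 2 values → pooled ranks: 33→5, 24→8, 24→8, 25→6, 75→2
Rank sum = 5 + 8 + 8 + 6 + 2 = 29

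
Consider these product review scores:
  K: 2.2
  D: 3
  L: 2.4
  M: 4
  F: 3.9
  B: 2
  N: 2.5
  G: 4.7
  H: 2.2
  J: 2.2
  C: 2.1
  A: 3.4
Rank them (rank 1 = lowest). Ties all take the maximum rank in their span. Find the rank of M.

Sorted (ascending): 2, 2.1, 2.2, 2.2, 2.2, 2.4, 2.5, 3, 3.4, 3.9, 4, 4.7
The 3 values of 2.2 occupy positions 3–5 → each gets rank 5.
M has value 4 → rank 11.

11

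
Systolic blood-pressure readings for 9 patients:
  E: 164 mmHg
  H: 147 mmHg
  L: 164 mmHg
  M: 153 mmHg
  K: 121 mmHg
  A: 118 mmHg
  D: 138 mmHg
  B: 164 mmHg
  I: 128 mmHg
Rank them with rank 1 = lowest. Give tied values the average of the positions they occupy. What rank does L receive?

8

Sorted (ascending): 118, 121, 128, 138, 147, 153, 164, 164, 164
The 3 values of 164 occupy positions 7–9 → average rank 8.
L has value 164 mmHg → rank 8.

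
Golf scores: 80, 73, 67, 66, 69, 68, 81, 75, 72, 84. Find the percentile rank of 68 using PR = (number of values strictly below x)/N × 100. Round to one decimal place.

20.0

N = 10.
Strictly below 68: 2. Equal to 68: 1.
PR = 2/10 × 100 = 20.0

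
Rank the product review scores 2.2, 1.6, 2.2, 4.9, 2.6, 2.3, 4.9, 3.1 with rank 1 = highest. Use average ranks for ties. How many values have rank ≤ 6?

Sorted (descending): 4.9, 4.9, 3.1, 2.6, 2.3, 2.2, 2.2, 1.6
The 2 values of 4.9 occupy positions 1–2 → average rank (1+2)/2 = 1.5.
The 2 values of 2.2 occupy positions 6–7 → average rank (6+7)/2 = 6.5.
Ranks ≤ 6: {1.5, 1.5, 3, 4, 5} → 5 values.

5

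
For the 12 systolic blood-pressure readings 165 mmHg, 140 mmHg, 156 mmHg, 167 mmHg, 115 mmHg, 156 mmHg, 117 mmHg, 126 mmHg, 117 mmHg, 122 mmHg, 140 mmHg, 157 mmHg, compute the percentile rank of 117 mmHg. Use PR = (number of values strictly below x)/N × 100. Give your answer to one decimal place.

8.3

N = 12.
Strictly below 117: 1. Equal to 117: 2.
PR = 1/12 × 100 = 8.3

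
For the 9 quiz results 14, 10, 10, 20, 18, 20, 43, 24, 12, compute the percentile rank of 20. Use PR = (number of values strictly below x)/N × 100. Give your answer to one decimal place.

N = 9.
Strictly below 20: 5. Equal to 20: 2.
PR = 5/9 × 100 = 55.6

55.6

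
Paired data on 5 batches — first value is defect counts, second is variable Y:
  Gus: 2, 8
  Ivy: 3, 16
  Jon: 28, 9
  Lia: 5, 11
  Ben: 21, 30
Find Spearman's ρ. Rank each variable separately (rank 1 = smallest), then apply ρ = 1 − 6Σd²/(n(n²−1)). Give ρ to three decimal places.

0.300

Ranks of variable 1: 1, 2, 5, 3, 4
Ranks of variable 2: 1, 4, 2, 3, 5
d = r₁ − r₂: 0, -2, 3, 0, -1
d²: 0, 4, 9, 0, 1; Σd² = 14
ρ = 1 − 6·14/(5·24) = 1 − 84/120 = 0.300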